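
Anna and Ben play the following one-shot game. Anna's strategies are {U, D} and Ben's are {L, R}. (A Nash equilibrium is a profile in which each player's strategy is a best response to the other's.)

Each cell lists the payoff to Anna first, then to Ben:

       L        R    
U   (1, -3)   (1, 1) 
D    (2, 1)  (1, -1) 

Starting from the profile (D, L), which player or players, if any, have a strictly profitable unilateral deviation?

Neither

Anna at (D, L) earns 2; deviating to U yields 1 — not better.
Ben earns 1; deviating to R yields -1 — not better.
Neither player can strictly improve; the profile is a Nash equilibrium.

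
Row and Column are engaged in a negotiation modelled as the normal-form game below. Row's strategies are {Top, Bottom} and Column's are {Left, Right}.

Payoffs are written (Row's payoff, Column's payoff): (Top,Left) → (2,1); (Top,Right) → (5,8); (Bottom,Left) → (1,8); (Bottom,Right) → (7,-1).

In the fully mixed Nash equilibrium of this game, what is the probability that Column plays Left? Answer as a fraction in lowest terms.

Let q be the probability that Column plays Left. In a completely mixed equilibrium, Row must be indifferent between Top and Bottom.
Row's expected payoff from Top is 2q + 5(1−q); from Bottom it is q + 7(1−q).
Setting these equal: −3q + 5 = −6q + 7, so q = 2/3.

2/3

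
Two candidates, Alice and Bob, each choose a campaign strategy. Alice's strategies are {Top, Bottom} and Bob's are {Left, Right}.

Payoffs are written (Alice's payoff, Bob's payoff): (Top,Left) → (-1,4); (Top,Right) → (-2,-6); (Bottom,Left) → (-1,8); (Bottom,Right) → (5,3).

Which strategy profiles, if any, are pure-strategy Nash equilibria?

(Top, Left) and (Bottom, Left)

(Top, Left): Alice gets -1 ≥ -1 from Bottom, and Bob gets 4 ≥ -6 from Right — Nash equilibrium.
(Top, Right): Alice prefers Bottom (5 > -2); Bob prefers Left (4 > -6) — not an equilibrium.
(Bottom, Left): Alice gets -1 ≥ -1 from Top, and Bob gets 8 ≥ 3 from Right — Nash equilibrium.
(Bottom, Right): Bob prefers Left (8 > 3) — not an equilibrium.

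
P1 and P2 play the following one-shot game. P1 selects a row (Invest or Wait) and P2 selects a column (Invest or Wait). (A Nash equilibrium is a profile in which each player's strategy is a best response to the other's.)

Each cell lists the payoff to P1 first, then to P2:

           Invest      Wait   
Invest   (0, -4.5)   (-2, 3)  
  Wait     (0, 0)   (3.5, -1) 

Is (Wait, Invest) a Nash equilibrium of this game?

Yes

At (Wait, Invest), P1 earns 0; switching to Invest would give 0, so P1 has no profitable deviation.
P2 earns 0; switching to Wait would give -1, so P2 has no profitable deviation.
Neither player can gain by a unilateral deviation, so this profile is a Nash equilibrium.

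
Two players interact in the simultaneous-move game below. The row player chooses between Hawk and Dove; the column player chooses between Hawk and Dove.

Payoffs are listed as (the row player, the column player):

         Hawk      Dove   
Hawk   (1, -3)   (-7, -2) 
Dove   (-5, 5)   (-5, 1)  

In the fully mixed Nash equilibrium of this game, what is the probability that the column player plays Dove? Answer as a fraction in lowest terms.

3/4

Let q be the probability that the column player plays Hawk. In a completely mixed equilibrium, the row player must be indifferent between Hawk and Dove.
The row player's expected payoff from Hawk is q − 7(1−q); from Dove it is −5q − 5(1−q).
Setting these equal: 8q − 7 = -5, so q = 1/4.
Therefore the column player plays Dove with probability 1 − 1/4 = 3/4.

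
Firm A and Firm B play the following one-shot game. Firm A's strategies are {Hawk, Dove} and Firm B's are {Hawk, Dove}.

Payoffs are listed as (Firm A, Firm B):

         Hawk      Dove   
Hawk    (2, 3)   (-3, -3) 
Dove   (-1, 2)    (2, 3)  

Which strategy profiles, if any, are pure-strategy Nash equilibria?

(Hawk, Hawk): Firm A gets 2 ≥ -1 from Dove, and Firm B gets 3 ≥ -3 from Dove — Nash equilibrium.
(Hawk, Dove): Firm A prefers Dove (2 > -3); Firm B prefers Hawk (3 > -3) — not an equilibrium.
(Dove, Hawk): Firm A prefers Hawk (2 > -1); Firm B prefers Dove (3 > 2) — not an equilibrium.
(Dove, Dove): Firm A gets 2 ≥ -3 from Hawk, and Firm B gets 3 ≥ 2 from Hawk — Nash equilibrium.

(Hawk, Hawk) and (Dove, Dove)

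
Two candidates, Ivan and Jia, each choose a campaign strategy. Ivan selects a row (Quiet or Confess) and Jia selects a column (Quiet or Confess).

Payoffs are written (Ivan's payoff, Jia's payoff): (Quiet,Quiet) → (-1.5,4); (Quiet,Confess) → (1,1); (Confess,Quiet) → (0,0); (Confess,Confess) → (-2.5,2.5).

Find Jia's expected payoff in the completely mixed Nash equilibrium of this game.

20/11

First find x, the probability Ivan plays Quiet, from Jia's indifference between Quiet and Confess: 4x = x + 2.5(1−x), giving x = 5/11.
Since Jia is indifferent in equilibrium, Jia's expected payoff equals the payoff from either column against (5/11, 6/11). Using Quiet: 4(5/11) = 20/11.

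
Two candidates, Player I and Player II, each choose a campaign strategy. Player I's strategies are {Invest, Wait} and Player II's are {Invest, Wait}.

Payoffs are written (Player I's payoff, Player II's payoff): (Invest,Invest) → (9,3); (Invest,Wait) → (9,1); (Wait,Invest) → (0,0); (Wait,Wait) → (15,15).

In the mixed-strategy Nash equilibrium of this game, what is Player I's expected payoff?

First find q, the probability Player II plays Invest, from Player I's indifference between Invest and Wait: 9q + 9(1−q) = 15(1−q), giving q = 2/5.
Since Player I is indifferent in equilibrium, Player I's expected payoff equals the payoff from either row against (2/5, 3/5). Using Invest: 9(2/5) + 9(3/5) = 9.

9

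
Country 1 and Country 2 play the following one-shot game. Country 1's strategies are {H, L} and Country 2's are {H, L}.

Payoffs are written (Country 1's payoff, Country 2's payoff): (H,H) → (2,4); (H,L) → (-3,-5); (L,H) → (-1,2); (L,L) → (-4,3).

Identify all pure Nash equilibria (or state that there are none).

(H, H): Country 1 gets 2 ≥ -1 from L, and Country 2 gets 4 ≥ -5 from L — Nash equilibrium.
(H, L): Country 2 prefers H (4 > -5) — not an equilibrium.
(L, H): Country 1 prefers H (2 > -1); Country 2 prefers L (3 > 2) — not an equilibrium.
(L, L): Country 1 prefers H (-3 > -4) — not an equilibrium.

(H, H)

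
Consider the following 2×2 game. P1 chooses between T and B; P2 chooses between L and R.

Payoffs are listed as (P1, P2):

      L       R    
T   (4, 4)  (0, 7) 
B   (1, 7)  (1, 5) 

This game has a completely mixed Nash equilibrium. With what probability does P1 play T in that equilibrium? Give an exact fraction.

Let r be the probability that P1 plays T. In a completely mixed equilibrium, P2 must be indifferent between L and R.
P2's expected payoff from L is 4r + 7(1−r); from R it is 7r + 5(1−r).
Setting these equal: −3r + 7 = 2r + 5, so r = 2/5.

2/5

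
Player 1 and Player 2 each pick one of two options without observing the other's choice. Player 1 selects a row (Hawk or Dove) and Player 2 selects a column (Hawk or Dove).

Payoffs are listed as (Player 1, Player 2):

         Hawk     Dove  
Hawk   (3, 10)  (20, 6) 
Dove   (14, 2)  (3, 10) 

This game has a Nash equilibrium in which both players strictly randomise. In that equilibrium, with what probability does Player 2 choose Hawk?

Let y be the probability that Player 2 plays Hawk. In a completely mixed equilibrium, Player 1 must be indifferent between Hawk and Dove.
Player 1's expected payoff from Hawk is 3y + 20(1−y); from Dove it is 14y + 3(1−y).
Setting these equal: −17y + 20 = 11y + 3, so y = 17/28.

17/28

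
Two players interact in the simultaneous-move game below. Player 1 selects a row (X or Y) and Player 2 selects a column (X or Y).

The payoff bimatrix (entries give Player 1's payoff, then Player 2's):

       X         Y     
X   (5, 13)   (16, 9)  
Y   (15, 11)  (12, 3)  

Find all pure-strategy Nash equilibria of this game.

(X, X): Player 1 prefers Y (15 > 5) — not an equilibrium.
(X, Y): Player 2 prefers X (13 > 9) — not an equilibrium.
(Y, X): Player 1 gets 15 ≥ 5 from X, and Player 2 gets 11 ≥ 3 from Y — Nash equilibrium.
(Y, Y): Player 1 prefers X (16 > 12); Player 2 prefers X (11 > 3) — not an equilibrium.

(Y, X)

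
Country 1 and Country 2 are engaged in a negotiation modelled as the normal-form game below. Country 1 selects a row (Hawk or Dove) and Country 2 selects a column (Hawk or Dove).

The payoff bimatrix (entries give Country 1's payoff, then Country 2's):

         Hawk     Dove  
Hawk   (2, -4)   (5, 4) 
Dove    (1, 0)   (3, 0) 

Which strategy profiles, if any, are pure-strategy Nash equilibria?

(Hawk, Hawk): Country 2 prefers Dove (4 > -4) — not an equilibrium.
(Hawk, Dove): Country 1 gets 5 ≥ 3 from Dove, and Country 2 gets 4 ≥ -4 from Hawk — Nash equilibrium.
(Dove, Hawk): Country 1 prefers Hawk (2 > 1) — not an equilibrium.
(Dove, Dove): Country 1 prefers Hawk (5 > 3) — not an equilibrium.

(Hawk, Dove)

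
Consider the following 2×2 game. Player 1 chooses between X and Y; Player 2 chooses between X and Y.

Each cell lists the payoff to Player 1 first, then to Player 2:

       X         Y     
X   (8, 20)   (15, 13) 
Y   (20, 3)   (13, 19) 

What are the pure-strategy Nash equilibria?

(X, X): Player 1 prefers Y (20 > 8) — not an equilibrium.
(X, Y): Player 2 prefers X (20 > 13) — not an equilibrium.
(Y, X): Player 2 prefers Y (19 > 3) — not an equilibrium.
(Y, Y): Player 1 prefers X (15 > 13) — not an equilibrium.

none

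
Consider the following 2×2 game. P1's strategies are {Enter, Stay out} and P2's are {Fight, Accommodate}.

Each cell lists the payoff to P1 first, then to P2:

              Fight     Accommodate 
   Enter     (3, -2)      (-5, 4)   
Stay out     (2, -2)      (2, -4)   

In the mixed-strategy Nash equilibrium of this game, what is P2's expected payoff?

First find p, the probability P1 plays Enter, from P2's indifference between Fight and Accommodate: −2p − 2(1−p) = 4p − 4(1−p), giving p = 1/4.
Since P2 is indifferent in equilibrium, P2's expected payoff equals the payoff from either column against (1/4, 3/4). Using Fight: −2(1/4) − 2(3/4) = -2.

-2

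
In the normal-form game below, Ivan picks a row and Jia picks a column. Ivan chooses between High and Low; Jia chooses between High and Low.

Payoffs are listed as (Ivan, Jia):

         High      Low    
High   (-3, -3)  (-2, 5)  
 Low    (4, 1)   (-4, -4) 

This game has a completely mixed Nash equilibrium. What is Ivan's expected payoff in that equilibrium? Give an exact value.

First find y, the probability Jia plays High, from Ivan's indifference between High and Low: −3y − 2(1−y) = 4y − 4(1−y), giving y = 2/9.
Since Ivan is indifferent in equilibrium, Ivan's expected payoff equals the payoff from either row against (2/9, 7/9). Using High: −3(2/9) − 2(7/9) = -20/9.

-20/9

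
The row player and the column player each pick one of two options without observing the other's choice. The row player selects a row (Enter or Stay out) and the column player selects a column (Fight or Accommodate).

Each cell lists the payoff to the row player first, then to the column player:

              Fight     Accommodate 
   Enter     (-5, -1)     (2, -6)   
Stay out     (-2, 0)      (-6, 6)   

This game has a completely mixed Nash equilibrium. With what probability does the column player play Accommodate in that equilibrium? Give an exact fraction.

3/11

Let q be the probability that the column player plays Fight. In a completely mixed equilibrium, the row player must be indifferent between Enter and Stay out.
The row player's expected payoff from Enter is −5q + 2(1−q); from Stay out it is −2q − 6(1−q).
Setting these equal: −7q + 2 = 4q − 6, so q = 8/11.
Therefore the column player plays Accommodate with probability 1 − 8/11 = 3/11.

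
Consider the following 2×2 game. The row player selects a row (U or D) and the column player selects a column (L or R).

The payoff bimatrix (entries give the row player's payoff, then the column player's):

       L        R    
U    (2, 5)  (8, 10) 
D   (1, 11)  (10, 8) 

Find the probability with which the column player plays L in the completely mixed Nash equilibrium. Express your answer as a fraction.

2/3

Let c be the probability that the column player plays L. In a completely mixed equilibrium, the row player must be indifferent between U and D.
The row player's expected payoff from U is 2c + 8(1−c); from D it is c + 10(1−c).
Setting these equal: −6c + 8 = −9c + 10, so c = 2/3.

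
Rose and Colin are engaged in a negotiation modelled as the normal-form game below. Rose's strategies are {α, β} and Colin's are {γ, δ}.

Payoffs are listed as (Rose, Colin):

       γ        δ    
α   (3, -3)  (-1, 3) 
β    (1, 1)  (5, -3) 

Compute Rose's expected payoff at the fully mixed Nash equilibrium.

2

First find y, the probability Colin plays γ, from Rose's indifference between α and β: 3y − (1−y) = y + 5(1−y), giving y = 3/4.
Since Rose is indifferent in equilibrium, Rose's expected payoff equals the payoff from either row against (3/4, 1/4). Using α: 3(3/4) − (1/4) = 2.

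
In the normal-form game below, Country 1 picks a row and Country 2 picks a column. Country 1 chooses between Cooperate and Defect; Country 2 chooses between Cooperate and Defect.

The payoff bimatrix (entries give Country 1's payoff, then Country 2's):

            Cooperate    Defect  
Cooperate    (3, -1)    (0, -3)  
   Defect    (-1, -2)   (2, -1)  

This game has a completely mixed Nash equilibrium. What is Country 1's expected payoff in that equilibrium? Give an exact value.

First find q, the probability Country 2 plays Cooperate, from Country 1's indifference between Cooperate and Defect: 3q = −q + 2(1−q), giving q = 1/3.
Since Country 1 is indifferent in equilibrium, Country 1's expected payoff equals the payoff from either row against (1/3, 2/3). Using Cooperate: 3(1/3) = 1.

1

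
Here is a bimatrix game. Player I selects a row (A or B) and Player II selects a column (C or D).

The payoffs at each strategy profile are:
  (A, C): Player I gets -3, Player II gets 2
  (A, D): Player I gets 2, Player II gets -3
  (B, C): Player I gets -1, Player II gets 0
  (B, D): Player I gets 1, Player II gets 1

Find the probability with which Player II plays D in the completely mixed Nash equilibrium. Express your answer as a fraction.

Let c be the probability that Player II plays C. In a completely mixed equilibrium, Player I must be indifferent between A and B.
Player I's expected payoff from A is −3c + 2(1−c); from B it is −c + (1−c).
Setting these equal: −5c + 2 = −2c + 1, so c = 1/3.
Therefore Player II plays D with probability 1 − 1/3 = 2/3.

2/3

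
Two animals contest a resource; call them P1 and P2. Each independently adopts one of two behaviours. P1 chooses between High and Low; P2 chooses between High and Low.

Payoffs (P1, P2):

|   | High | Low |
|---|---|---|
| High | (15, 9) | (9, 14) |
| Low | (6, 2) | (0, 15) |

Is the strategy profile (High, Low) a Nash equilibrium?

At (High, Low), P1 earns 9; switching to Low would give 0, so P1 has no profitable deviation.
P2 earns 14; switching to High would give 9, so P2 has no profitable deviation.
Neither player can gain by a unilateral deviation, so this profile is a Nash equilibrium.

Yes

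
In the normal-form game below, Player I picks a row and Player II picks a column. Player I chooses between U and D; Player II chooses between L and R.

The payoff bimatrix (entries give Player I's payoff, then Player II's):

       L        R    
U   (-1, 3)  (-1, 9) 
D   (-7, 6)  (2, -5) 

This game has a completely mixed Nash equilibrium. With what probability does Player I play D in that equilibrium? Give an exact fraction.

6/17

Let x be the probability that Player I plays U. In a completely mixed equilibrium, Player II must be indifferent between L and R.
Player II's expected payoff from L is 3x + 6(1−x); from R it is 9x − 5(1−x).
Setting these equal: −3x + 6 = 14x − 5, so x = 11/17.
Therefore Player I plays D with probability 1 − 11/17 = 6/17.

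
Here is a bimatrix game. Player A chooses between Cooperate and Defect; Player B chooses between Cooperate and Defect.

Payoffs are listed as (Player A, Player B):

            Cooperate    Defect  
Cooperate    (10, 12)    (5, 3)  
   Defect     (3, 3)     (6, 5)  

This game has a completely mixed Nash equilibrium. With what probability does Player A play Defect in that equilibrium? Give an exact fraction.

Let x be the probability that Player A plays Cooperate. In a completely mixed equilibrium, Player B must be indifferent between Cooperate and Defect.
Player B's expected payoff from Cooperate is 12x + 3(1−x); from Defect it is 3x + 5(1−x).
Setting these equal: 9x + 3 = −2x + 5, so x = 2/11.
Therefore Player A plays Defect with probability 1 − 2/11 = 9/11.

9/11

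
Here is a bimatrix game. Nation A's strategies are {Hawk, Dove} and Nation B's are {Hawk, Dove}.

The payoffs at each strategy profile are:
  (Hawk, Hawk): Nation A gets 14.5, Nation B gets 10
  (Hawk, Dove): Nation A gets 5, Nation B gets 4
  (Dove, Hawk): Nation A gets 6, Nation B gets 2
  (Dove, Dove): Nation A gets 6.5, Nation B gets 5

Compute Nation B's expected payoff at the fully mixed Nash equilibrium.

First find x, the probability Nation A plays Hawk, from Nation B's indifference between Hawk and Dove: 10x + 2(1−x) = 4x + 5(1−x), giving x = 1/3.
Since Nation B is indifferent in equilibrium, Nation B's expected payoff equals the payoff from either column against (1/3, 2/3). Using Hawk: 10(1/3) + 2(2/3) = 14/3.

14/3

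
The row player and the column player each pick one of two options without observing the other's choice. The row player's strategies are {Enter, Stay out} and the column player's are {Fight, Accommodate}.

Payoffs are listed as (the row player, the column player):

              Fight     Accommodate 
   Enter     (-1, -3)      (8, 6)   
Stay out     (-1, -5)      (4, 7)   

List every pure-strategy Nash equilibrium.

(Enter, Fight): the column player prefers Accommodate (6 > -3) — not an equilibrium.
(Enter, Accommodate): the row player gets 8 ≥ 4 from Stay out, and the column player gets 6 ≥ -3 from Fight — Nash equilibrium.
(Stay out, Fight): the column player prefers Accommodate (7 > -5) — not an equilibrium.
(Stay out, Accommodate): the row player prefers Enter (8 > 4) — not an equilibrium.

(Enter, Accommodate)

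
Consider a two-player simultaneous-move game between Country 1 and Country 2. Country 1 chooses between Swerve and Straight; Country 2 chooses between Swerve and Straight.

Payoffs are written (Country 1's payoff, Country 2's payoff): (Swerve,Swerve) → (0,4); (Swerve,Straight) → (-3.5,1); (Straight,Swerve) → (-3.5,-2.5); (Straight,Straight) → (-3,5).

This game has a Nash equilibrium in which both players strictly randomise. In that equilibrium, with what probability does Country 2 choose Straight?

Let q be the probability that Country 2 plays Swerve. In a completely mixed equilibrium, Country 1 must be indifferent between Swerve and Straight.
Country 1's expected payoff from Swerve is −3.5(1−q); from Straight it is −3.5q − 3(1−q).
Setting these equal: 3.5q − 3.5 = −0.5q − 3, so q = 1/8.
Therefore Country 2 plays Straight with probability 1 − 1/8 = 7/8.

7/8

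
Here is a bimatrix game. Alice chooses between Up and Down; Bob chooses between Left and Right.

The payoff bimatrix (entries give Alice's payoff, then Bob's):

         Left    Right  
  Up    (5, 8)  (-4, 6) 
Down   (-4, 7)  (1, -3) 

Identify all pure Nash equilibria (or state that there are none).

(Up, Left): Alice gets 5 ≥ -4 from Down, and Bob gets 8 ≥ 6 from Right — Nash equilibrium.
(Up, Right): Alice prefers Down (1 > -4); Bob prefers Left (8 > 6) — not an equilibrium.
(Down, Left): Alice prefers Up (5 > -4) — not an equilibrium.
(Down, Right): Bob prefers Left (7 > -3) — not an equilibrium.

(Up, Left)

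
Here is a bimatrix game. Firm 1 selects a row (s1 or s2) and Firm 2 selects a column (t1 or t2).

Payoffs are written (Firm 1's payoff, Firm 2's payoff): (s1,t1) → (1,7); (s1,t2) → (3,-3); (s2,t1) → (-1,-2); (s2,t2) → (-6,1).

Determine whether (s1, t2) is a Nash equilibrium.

No

At (s1, t2), Firm 1 earns 3; switching to s2 would give -6, so Firm 1 has no profitable deviation.
Firm 2 earns -3; switching to t1 would give 7, so Firm 2 would deviate.
Since at least one player can profitably deviate, this is not a Nash equilibrium.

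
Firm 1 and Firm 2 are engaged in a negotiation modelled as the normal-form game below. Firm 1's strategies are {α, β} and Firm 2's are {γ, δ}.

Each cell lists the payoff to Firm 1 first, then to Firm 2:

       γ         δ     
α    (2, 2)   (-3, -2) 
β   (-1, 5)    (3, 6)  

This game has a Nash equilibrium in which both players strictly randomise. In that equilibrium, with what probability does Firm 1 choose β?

4/5

Let x be the probability that Firm 1 plays α. In a completely mixed equilibrium, Firm 2 must be indifferent between γ and δ.
Firm 2's expected payoff from γ is 2x + 5(1−x); from δ it is −2x + 6(1−x).
Setting these equal: −3x + 5 = −8x + 6, so x = 1/5.
Therefore Firm 1 plays β with probability 1 − 1/5 = 4/5.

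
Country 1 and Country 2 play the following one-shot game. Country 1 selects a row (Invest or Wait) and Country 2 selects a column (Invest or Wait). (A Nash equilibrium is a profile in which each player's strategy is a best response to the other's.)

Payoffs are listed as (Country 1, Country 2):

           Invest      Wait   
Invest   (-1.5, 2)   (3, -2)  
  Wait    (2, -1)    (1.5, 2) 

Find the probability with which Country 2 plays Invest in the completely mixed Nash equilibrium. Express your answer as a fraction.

Let y be the probability that Country 2 plays Invest. In a completely mixed equilibrium, Country 1 must be indifferent between Invest and Wait.
Country 1's expected payoff from Invest is −1.5y + 3(1−y); from Wait it is 2y + 1.5(1−y).
Setting these equal: −4.5y + 3 = 0.5y + 1.5, so y = 3/10.

3/10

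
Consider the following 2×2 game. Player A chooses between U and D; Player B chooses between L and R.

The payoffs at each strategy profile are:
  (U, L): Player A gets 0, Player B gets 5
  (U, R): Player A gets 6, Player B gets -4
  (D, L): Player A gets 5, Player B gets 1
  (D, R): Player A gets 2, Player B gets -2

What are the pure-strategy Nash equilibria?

(U, L): Player A prefers D (5 > 0) — not an equilibrium.
(U, R): Player B prefers L (5 > -4) — not an equilibrium.
(D, L): Player A gets 5 ≥ 0 from U, and Player B gets 1 ≥ -2 from R — Nash equilibrium.
(D, R): Player A prefers U (6 > 2); Player B prefers L (1 > -2) — not an equilibrium.

(D, L)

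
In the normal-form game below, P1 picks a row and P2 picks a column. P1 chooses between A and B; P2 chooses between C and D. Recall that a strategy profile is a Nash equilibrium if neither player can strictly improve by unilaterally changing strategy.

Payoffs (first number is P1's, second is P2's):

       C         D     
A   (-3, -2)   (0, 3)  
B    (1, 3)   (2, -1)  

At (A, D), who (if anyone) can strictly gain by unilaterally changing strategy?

P1

P1 at (A, D) earns 0; deviating to B yields 2 — a strict improvement.
P2 earns 3; deviating to C yields -2 — not better.
Only P1 has a strictly profitable deviation.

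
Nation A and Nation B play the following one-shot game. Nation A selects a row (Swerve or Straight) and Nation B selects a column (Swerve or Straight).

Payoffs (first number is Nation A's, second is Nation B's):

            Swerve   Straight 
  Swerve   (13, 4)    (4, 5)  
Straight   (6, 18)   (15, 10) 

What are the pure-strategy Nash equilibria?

(Swerve, Swerve): Nation B prefers Straight (5 > 4) — not an equilibrium.
(Swerve, Straight): Nation A prefers Straight (15 > 4) — not an equilibrium.
(Straight, Swerve): Nation A prefers Swerve (13 > 6) — not an equilibrium.
(Straight, Straight): Nation B prefers Swerve (18 > 10) — not an equilibrium.

none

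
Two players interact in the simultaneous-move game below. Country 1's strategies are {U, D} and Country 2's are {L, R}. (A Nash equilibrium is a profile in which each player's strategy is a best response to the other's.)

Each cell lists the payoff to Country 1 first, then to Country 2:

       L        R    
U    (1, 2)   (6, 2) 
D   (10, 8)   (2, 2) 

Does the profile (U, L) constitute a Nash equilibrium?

At (U, L), Country 1 earns 1; switching to D would give 10, so Country 1 would deviate.
Country 2 earns 2; switching to R would give 2, so Country 2 has no profitable deviation.
Since at least one player can profitably deviate, this is not a Nash equilibrium.

No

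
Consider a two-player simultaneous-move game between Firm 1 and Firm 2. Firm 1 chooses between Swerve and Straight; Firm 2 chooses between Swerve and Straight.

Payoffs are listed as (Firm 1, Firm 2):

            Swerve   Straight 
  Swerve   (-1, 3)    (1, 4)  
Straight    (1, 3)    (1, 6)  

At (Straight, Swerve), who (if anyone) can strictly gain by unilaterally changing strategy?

Firm 1 at (Straight, Swerve) earns 1; deviating to Swerve yields -1 — not better.
Firm 2 earns 3; deviating to Straight yields 6 — a strict improvement.
Only Firm 2 has a strictly profitable deviation.

Firm 2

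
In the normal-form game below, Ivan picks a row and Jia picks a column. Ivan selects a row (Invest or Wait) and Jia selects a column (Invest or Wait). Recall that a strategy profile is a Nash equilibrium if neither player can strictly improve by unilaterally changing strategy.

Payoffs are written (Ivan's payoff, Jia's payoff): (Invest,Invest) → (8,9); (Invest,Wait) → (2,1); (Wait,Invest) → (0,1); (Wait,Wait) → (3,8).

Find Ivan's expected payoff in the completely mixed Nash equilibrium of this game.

First find y, the probability Jia plays Invest, from Ivan's indifference between Invest and Wait: 8y + 2(1−y) = 3(1−y), giving y = 1/9.
Since Ivan is indifferent in equilibrium, Ivan's expected payoff equals the payoff from either row against (1/9, 8/9). Using Invest: 8(1/9) + 2(8/9) = 8/3.

8/3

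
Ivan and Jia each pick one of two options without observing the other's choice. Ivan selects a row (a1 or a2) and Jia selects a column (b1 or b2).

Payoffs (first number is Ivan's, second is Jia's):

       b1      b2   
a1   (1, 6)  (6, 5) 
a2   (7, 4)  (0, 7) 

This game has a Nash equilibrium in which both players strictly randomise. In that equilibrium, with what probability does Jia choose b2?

1/2

Let q be the probability that Jia plays b1. In a completely mixed equilibrium, Ivan must be indifferent between a1 and a2.
Ivan's expected payoff from a1 is q + 6(1−q); from a2 it is 7q.
Setting these equal: −5q + 6 = 7q, so q = 1/2.
Therefore Jia plays b2 with probability 1 − 1/2 = 1/2.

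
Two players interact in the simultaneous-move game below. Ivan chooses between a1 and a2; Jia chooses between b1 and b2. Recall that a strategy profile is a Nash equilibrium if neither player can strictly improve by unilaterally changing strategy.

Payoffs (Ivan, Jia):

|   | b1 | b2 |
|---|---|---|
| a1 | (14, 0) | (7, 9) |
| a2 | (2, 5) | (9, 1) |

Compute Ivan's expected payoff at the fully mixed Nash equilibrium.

First find y, the probability Jia plays b1, from Ivan's indifference between a1 and a2: 14y + 7(1−y) = 2y + 9(1−y), giving y = 1/7.
Since Ivan is indifferent in equilibrium, Ivan's expected payoff equals the payoff from either row against (1/7, 6/7). Using a1: 14(1/7) + 7(6/7) = 8.

8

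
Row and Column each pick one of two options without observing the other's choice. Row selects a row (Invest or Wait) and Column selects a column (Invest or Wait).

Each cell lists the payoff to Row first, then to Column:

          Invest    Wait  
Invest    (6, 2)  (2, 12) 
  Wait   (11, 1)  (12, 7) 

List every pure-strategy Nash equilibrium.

(Wait, Wait)

(Invest, Invest): Row prefers Wait (11 > 6); Column prefers Wait (12 > 2) — not an equilibrium.
(Invest, Wait): Row prefers Wait (12 > 2) — not an equilibrium.
(Wait, Invest): Column prefers Wait (7 > 1) — not an equilibrium.
(Wait, Wait): Row gets 12 ≥ 2 from Invest, and Column gets 7 ≥ 1 from Invest — Nash equilibrium.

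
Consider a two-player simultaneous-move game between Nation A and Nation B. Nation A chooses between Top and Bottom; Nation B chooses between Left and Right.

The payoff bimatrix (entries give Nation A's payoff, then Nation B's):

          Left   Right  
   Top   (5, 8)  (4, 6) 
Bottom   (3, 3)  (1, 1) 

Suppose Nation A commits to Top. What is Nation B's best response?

Left

Against Top, Nation B earns 8 from Left and 6 from Right.
So Left is the best response.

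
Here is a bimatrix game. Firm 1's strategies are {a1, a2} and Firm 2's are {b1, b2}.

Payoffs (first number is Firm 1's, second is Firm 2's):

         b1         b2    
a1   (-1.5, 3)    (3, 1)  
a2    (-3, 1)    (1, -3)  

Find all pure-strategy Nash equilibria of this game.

(a1, b1): Firm 1 gets -1.5 ≥ -3 from a2, and Firm 2 gets 3 ≥ 1 from b2 — Nash equilibrium.
(a1, b2): Firm 2 prefers b1 (3 > 1) — not an equilibrium.
(a2, b1): Firm 1 prefers a1 (-1.5 > -3) — not an equilibrium.
(a2, b2): Firm 1 prefers a1 (3 > 1); Firm 2 prefers b1 (1 > -3) — not an equilibrium.

(a1, b1)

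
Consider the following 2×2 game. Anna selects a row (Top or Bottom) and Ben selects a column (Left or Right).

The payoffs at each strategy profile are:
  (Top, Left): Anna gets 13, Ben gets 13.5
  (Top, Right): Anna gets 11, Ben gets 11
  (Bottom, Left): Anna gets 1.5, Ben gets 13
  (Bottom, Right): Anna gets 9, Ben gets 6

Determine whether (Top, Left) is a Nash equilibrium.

Yes

At (Top, Left), Anna earns 13; switching to Bottom would give 1.5, so Anna has no profitable deviation.
Ben earns 13.5; switching to Right would give 11, so Ben has no profitable deviation.
Neither player can gain by a unilateral deviation, so this profile is a Nash equilibrium.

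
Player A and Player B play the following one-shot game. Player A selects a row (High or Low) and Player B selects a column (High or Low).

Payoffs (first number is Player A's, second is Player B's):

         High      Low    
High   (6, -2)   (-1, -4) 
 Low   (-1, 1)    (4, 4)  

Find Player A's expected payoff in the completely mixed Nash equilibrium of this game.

First find y, the probability Player B plays High, from Player A's indifference between High and Low: 6y − (1−y) = −y + 4(1−y), giving y = 5/12.
Since Player A is indifferent in equilibrium, Player A's expected payoff equals the payoff from either row against (5/12, 7/12). Using High: 6(5/12) − (7/12) = 23/12.

23/12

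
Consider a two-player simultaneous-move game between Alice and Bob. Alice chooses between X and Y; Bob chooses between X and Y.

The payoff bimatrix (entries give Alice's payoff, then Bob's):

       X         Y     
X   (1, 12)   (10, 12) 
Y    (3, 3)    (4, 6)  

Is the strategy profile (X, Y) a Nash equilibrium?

At (X, Y), Alice earns 10; switching to Y would give 4, so Alice has no profitable deviation.
Bob earns 12; switching to X would give 12, so Bob has no profitable deviation.
Neither player can gain by a unilateral deviation, so this profile is a Nash equilibrium.

Yes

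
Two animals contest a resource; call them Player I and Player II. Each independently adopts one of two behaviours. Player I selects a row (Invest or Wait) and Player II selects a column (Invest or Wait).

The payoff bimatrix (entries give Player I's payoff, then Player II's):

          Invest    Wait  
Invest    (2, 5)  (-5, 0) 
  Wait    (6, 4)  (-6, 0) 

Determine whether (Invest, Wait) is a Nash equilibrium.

At (Invest, Wait), Player I earns -5; switching to Wait would give -6, so Player I has no profitable deviation.
Player II earns 0; switching to Invest would give 5, so Player II would deviate.
Since at least one player can profitably deviate, this is not a Nash equilibrium.

No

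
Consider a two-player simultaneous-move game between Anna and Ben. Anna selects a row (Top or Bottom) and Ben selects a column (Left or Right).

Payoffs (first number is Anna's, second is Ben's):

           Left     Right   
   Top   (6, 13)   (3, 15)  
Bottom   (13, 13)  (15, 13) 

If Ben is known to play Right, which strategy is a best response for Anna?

Against Right, Anna earns 3 from Top and 15 from Bottom.
So Bottom is the best response.

Bottom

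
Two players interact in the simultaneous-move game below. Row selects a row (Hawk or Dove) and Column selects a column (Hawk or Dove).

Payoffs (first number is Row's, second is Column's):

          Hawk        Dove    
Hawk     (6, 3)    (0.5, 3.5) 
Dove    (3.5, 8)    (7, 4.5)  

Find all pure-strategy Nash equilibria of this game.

none

(Hawk, Hawk): Column prefers Dove (3.5 > 3) — not an equilibrium.
(Hawk, Dove): Row prefers Dove (7 > 0.5) — not an equilibrium.
(Dove, Hawk): Row prefers Hawk (6 > 3.5) — not an equilibrium.
(Dove, Dove): Column prefers Hawk (8 > 4.5) — not an equilibrium.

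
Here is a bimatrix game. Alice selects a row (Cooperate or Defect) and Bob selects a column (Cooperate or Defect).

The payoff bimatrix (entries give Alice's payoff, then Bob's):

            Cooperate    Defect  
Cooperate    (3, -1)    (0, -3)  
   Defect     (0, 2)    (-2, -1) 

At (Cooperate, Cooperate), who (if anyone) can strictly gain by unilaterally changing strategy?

Neither

Alice at (Cooperate, Cooperate) earns 3; deviating to Defect yields 0 — not better.
Bob earns -1; deviating to Defect yields -3 — not better.
Neither player can strictly improve; the profile is a Nash equilibrium.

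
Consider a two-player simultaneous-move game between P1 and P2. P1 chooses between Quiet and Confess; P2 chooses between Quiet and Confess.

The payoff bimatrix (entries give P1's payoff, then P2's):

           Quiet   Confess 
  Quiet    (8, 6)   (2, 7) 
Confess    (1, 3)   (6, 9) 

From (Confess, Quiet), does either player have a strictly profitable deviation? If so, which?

Both

P1 at (Confess, Quiet) earns 1; deviating to Quiet yields 8 — a strict improvement.
P2 earns 3; deviating to Confess yields 9 — a strict improvement.
Both P1 and P2 have strictly profitable deviations.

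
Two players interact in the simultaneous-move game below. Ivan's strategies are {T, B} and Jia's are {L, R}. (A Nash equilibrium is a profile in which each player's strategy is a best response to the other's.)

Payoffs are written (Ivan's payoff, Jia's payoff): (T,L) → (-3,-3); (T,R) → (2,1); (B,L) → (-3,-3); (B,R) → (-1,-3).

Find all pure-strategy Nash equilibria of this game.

(T, R) and (B, L)

(T, L): Jia prefers R (1 > -3) — not an equilibrium.
(T, R): Ivan gets 2 ≥ -1 from B, and Jia gets 1 ≥ -3 from L — Nash equilibrium.
(B, L): Ivan gets -3 ≥ -3 from T, and Jia gets -3 ≥ -3 from R — Nash equilibrium.
(B, R): Ivan prefers T (2 > -1) — not an equilibrium.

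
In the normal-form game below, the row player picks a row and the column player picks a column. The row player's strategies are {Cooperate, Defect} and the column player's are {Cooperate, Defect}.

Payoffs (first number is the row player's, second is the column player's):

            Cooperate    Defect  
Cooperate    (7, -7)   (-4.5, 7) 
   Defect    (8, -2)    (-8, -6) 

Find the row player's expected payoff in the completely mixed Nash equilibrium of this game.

First find q, the probability the column player plays Cooperate, from the row player's indifference between Cooperate and Defect: 7q − 4.5(1−q) = 8q − 8(1−q), giving q = 7/9.
Since the row player is indifferent in equilibrium, the row player's expected payoff equals the payoff from either row against (7/9, 2/9). Using Cooperate: 7(7/9) − 4.5(2/9) = 40/9.

40/9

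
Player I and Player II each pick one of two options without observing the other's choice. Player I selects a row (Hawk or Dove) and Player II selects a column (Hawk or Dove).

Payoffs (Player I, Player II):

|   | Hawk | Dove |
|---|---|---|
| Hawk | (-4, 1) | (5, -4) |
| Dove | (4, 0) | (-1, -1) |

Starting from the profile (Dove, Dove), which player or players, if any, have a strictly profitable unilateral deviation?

Player I at (Dove, Dove) earns -1; deviating to Hawk yields 5 — a strict improvement.
Player II earns -1; deviating to Hawk yields 0 — a strict improvement.
Both Player I and Player II have strictly profitable deviations.

Both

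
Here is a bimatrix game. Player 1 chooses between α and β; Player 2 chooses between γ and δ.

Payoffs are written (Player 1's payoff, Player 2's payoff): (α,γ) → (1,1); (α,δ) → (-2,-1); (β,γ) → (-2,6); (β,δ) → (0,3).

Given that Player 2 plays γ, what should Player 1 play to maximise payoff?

Against γ, Player 1 earns 1 from α and -2 from β.
So α is the best response.

α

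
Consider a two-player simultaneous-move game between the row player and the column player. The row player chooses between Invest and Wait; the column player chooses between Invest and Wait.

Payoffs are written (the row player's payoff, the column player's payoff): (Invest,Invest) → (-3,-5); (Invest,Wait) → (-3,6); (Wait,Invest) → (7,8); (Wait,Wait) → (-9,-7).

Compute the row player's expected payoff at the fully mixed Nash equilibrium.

First find y, the probability the column player plays Invest, from the row player's indifference between Invest and Wait: −3y − 3(1−y) = 7y − 9(1−y), giving y = 3/8.
Since the row player is indifferent in equilibrium, the row player's expected payoff equals the payoff from either row against (3/8, 5/8). Using Invest: −3(3/8) − 3(5/8) = -3.

-3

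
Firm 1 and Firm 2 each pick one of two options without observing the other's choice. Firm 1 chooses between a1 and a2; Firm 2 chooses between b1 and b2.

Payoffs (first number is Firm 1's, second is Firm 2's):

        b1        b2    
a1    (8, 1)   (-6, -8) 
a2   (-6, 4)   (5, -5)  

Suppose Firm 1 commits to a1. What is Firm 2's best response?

Against a1, Firm 2 earns 1 from b1 and -8 from b2.
So b1 is the best response.

b1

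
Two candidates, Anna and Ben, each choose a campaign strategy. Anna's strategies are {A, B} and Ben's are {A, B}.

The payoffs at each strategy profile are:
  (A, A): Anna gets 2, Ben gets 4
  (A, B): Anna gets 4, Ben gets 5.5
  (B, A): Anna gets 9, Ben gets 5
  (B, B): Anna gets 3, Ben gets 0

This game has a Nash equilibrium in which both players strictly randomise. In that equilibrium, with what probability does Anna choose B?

Let x be the probability that Anna plays A. In a completely mixed equilibrium, Ben must be indifferent between A and B.
Ben's expected payoff from A is 4x + 5(1−x); from B it is 5.5x.
Setting these equal: −x + 5 = 5.5x, so x = 10/13.
Therefore Anna plays B with probability 1 − 10/13 = 3/13.

3/13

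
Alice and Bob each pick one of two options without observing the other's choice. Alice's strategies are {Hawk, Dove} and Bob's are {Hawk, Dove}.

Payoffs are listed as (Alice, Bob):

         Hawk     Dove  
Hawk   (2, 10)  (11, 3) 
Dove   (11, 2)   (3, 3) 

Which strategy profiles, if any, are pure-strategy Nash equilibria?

none

(Hawk, Hawk): Alice prefers Dove (11 > 2) — not an equilibrium.
(Hawk, Dove): Bob prefers Hawk (10 > 3) — not an equilibrium.
(Dove, Hawk): Bob prefers Dove (3 > 2) — not an equilibrium.
(Dove, Dove): Alice prefers Hawk (11 > 3) — not an equilibrium.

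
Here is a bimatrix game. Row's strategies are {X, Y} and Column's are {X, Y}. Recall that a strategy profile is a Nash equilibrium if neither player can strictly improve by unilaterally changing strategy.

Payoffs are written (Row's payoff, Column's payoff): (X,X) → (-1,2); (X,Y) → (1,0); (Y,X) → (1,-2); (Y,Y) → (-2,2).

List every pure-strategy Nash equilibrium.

(X, X): Row prefers Y (1 > -1) — not an equilibrium.
(X, Y): Column prefers X (2 > 0) — not an equilibrium.
(Y, X): Column prefers Y (2 > -2) — not an equilibrium.
(Y, Y): Row prefers X (1 > -2) — not an equilibrium.

none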